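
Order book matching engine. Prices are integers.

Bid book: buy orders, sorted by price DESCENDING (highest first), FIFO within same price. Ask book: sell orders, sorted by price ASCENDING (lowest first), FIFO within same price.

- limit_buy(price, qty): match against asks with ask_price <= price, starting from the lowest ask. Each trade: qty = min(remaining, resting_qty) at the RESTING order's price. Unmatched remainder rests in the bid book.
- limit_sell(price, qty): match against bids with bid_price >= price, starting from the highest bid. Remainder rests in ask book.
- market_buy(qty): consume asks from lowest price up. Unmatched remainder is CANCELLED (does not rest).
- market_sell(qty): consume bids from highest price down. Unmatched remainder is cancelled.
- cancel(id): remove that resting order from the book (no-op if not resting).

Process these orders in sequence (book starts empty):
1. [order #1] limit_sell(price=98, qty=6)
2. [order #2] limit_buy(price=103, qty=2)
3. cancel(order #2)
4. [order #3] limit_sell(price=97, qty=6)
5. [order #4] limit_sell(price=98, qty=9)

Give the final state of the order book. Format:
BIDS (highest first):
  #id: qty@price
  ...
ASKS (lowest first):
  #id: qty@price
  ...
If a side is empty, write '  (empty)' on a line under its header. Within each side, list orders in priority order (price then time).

After op 1 [order #1] limit_sell(price=98, qty=6): fills=none; bids=[-] asks=[#1:6@98]
After op 2 [order #2] limit_buy(price=103, qty=2): fills=#2x#1:2@98; bids=[-] asks=[#1:4@98]
After op 3 cancel(order #2): fills=none; bids=[-] asks=[#1:4@98]
After op 4 [order #3] limit_sell(price=97, qty=6): fills=none; bids=[-] asks=[#3:6@97 #1:4@98]
After op 5 [order #4] limit_sell(price=98, qty=9): fills=none; bids=[-] asks=[#3:6@97 #1:4@98 #4:9@98]

Answer: BIDS (highest first):
  (empty)
ASKS (lowest first):
  #3: 6@97
  #1: 4@98
  #4: 9@98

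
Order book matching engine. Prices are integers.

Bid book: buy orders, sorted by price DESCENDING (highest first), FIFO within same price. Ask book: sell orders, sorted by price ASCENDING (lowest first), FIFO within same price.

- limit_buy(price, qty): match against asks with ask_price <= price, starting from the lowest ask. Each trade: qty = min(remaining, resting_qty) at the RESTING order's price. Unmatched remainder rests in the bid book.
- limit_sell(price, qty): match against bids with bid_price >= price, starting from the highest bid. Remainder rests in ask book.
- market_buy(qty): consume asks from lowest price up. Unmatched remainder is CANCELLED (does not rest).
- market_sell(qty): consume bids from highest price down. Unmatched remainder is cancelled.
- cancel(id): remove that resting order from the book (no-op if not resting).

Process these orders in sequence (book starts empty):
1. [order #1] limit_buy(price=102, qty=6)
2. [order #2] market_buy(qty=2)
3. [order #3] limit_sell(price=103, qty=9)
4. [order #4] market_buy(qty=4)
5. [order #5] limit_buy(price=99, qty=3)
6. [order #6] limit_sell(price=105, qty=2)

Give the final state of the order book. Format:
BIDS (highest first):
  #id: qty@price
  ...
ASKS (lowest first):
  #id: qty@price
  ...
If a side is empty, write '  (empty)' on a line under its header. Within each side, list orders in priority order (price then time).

After op 1 [order #1] limit_buy(price=102, qty=6): fills=none; bids=[#1:6@102] asks=[-]
After op 2 [order #2] market_buy(qty=2): fills=none; bids=[#1:6@102] asks=[-]
After op 3 [order #3] limit_sell(price=103, qty=9): fills=none; bids=[#1:6@102] asks=[#3:9@103]
After op 4 [order #4] market_buy(qty=4): fills=#4x#3:4@103; bids=[#1:6@102] asks=[#3:5@103]
After op 5 [order #5] limit_buy(price=99, qty=3): fills=none; bids=[#1:6@102 #5:3@99] asks=[#3:5@103]
After op 6 [order #6] limit_sell(price=105, qty=2): fills=none; bids=[#1:6@102 #5:3@99] asks=[#3:5@103 #6:2@105]

Answer: BIDS (highest first):
  #1: 6@102
  #5: 3@99
ASKS (lowest first):
  #3: 5@103
  #6: 2@105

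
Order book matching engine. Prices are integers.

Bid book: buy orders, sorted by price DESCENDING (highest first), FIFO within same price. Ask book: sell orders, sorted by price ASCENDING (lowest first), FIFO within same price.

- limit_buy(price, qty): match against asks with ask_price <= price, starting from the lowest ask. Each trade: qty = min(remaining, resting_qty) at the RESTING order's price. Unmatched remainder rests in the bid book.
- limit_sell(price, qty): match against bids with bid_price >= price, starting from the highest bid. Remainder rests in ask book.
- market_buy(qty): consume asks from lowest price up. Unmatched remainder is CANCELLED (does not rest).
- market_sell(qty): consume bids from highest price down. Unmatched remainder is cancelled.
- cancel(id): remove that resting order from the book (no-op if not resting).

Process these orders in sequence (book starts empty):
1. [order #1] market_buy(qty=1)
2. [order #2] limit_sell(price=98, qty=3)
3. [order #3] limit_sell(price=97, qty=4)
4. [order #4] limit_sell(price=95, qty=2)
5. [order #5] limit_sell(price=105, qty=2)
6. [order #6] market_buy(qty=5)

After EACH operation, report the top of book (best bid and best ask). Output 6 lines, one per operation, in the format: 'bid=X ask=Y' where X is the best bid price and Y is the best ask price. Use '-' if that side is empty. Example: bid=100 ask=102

After op 1 [order #1] market_buy(qty=1): fills=none; bids=[-] asks=[-]
After op 2 [order #2] limit_sell(price=98, qty=3): fills=none; bids=[-] asks=[#2:3@98]
After op 3 [order #3] limit_sell(price=97, qty=4): fills=none; bids=[-] asks=[#3:4@97 #2:3@98]
After op 4 [order #4] limit_sell(price=95, qty=2): fills=none; bids=[-] asks=[#4:2@95 #3:4@97 #2:3@98]
After op 5 [order #5] limit_sell(price=105, qty=2): fills=none; bids=[-] asks=[#4:2@95 #3:4@97 #2:3@98 #5:2@105]
After op 6 [order #6] market_buy(qty=5): fills=#6x#4:2@95 #6x#3:3@97; bids=[-] asks=[#3:1@97 #2:3@98 #5:2@105]

Answer: bid=- ask=-
bid=- ask=98
bid=- ask=97
bid=- ask=95
bid=- ask=95
bid=- ask=97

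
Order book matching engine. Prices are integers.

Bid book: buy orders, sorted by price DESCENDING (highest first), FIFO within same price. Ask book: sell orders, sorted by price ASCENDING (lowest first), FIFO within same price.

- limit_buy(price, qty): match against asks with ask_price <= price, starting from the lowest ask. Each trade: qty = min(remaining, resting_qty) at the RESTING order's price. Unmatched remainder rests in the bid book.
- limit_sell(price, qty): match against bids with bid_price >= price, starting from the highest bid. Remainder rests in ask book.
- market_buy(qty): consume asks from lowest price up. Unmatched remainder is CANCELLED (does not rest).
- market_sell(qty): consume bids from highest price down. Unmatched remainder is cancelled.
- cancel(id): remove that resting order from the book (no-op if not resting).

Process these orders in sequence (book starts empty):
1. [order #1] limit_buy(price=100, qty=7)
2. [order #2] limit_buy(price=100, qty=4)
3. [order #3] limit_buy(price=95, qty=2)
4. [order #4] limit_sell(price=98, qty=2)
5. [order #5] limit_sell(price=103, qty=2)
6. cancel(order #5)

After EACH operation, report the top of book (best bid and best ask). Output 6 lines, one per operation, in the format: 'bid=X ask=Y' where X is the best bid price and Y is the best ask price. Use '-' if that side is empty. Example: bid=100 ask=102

Answer: bid=100 ask=-
bid=100 ask=-
bid=100 ask=-
bid=100 ask=-
bid=100 ask=103
bid=100 ask=-

Derivation:
After op 1 [order #1] limit_buy(price=100, qty=7): fills=none; bids=[#1:7@100] asks=[-]
After op 2 [order #2] limit_buy(price=100, qty=4): fills=none; bids=[#1:7@100 #2:4@100] asks=[-]
After op 3 [order #3] limit_buy(price=95, qty=2): fills=none; bids=[#1:7@100 #2:4@100 #3:2@95] asks=[-]
After op 4 [order #4] limit_sell(price=98, qty=2): fills=#1x#4:2@100; bids=[#1:5@100 #2:4@100 #3:2@95] asks=[-]
After op 5 [order #5] limit_sell(price=103, qty=2): fills=none; bids=[#1:5@100 #2:4@100 #3:2@95] asks=[#5:2@103]
After op 6 cancel(order #5): fills=none; bids=[#1:5@100 #2:4@100 #3:2@95] asks=[-]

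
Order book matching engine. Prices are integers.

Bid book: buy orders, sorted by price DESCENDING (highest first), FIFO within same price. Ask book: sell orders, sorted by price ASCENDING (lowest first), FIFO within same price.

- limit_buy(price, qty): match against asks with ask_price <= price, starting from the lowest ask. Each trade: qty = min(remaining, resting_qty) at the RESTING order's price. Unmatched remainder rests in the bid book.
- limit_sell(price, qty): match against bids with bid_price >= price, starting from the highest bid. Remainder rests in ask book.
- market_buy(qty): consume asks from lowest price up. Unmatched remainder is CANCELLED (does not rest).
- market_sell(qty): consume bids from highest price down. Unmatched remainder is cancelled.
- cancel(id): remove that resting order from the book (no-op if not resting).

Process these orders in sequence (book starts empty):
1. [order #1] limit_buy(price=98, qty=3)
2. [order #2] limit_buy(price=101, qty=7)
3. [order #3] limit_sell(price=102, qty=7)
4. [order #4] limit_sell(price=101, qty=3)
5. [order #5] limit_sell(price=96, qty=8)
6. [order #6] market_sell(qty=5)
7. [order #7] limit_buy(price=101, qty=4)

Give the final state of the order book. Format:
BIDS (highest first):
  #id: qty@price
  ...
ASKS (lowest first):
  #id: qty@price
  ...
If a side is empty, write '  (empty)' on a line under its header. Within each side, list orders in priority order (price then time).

After op 1 [order #1] limit_buy(price=98, qty=3): fills=none; bids=[#1:3@98] asks=[-]
After op 2 [order #2] limit_buy(price=101, qty=7): fills=none; bids=[#2:7@101 #1:3@98] asks=[-]
After op 3 [order #3] limit_sell(price=102, qty=7): fills=none; bids=[#2:7@101 #1:3@98] asks=[#3:7@102]
After op 4 [order #4] limit_sell(price=101, qty=3): fills=#2x#4:3@101; bids=[#2:4@101 #1:3@98] asks=[#3:7@102]
After op 5 [order #5] limit_sell(price=96, qty=8): fills=#2x#5:4@101 #1x#5:3@98; bids=[-] asks=[#5:1@96 #3:7@102]
After op 6 [order #6] market_sell(qty=5): fills=none; bids=[-] asks=[#5:1@96 #3:7@102]
After op 7 [order #7] limit_buy(price=101, qty=4): fills=#7x#5:1@96; bids=[#7:3@101] asks=[#3:7@102]

Answer: BIDS (highest first):
  #7: 3@101
ASKS (lowest first):
  #3: 7@102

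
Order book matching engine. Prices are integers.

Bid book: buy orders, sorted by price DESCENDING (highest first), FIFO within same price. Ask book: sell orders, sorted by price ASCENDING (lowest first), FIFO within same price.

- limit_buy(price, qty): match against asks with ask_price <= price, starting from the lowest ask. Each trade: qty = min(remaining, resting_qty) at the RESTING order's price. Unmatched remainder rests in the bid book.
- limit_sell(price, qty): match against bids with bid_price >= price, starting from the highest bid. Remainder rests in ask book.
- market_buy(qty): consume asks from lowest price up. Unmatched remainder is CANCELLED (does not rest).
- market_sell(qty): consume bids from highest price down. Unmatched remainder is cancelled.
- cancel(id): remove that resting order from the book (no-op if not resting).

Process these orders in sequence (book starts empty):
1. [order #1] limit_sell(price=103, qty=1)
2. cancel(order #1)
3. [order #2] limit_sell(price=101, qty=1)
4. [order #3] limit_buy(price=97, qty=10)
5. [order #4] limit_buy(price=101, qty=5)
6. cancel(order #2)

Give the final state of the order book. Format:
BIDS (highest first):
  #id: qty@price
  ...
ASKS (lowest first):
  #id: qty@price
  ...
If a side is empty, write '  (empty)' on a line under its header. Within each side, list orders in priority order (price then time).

Answer: BIDS (highest first):
  #4: 4@101
  #3: 10@97
ASKS (lowest first):
  (empty)

Derivation:
After op 1 [order #1] limit_sell(price=103, qty=1): fills=none; bids=[-] asks=[#1:1@103]
After op 2 cancel(order #1): fills=none; bids=[-] asks=[-]
After op 3 [order #2] limit_sell(price=101, qty=1): fills=none; bids=[-] asks=[#2:1@101]
After op 4 [order #3] limit_buy(price=97, qty=10): fills=none; bids=[#3:10@97] asks=[#2:1@101]
After op 5 [order #4] limit_buy(price=101, qty=5): fills=#4x#2:1@101; bids=[#4:4@101 #3:10@97] asks=[-]
After op 6 cancel(order #2): fills=none; bids=[#4:4@101 #3:10@97] asks=[-]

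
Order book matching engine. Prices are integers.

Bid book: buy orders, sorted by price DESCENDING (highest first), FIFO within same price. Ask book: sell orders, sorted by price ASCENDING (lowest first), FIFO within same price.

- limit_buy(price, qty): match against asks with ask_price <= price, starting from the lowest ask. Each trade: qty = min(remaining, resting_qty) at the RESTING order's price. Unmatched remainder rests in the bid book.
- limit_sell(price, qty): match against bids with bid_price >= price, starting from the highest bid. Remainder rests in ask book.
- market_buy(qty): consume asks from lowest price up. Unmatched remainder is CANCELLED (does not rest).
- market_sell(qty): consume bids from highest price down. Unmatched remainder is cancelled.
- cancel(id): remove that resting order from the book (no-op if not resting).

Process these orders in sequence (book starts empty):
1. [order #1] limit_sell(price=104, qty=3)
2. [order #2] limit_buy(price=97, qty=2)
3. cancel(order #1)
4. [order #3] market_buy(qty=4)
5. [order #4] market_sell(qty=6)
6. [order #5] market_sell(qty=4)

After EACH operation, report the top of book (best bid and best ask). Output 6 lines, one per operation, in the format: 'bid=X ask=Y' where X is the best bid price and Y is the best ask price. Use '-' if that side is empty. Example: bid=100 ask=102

After op 1 [order #1] limit_sell(price=104, qty=3): fills=none; bids=[-] asks=[#1:3@104]
After op 2 [order #2] limit_buy(price=97, qty=2): fills=none; bids=[#2:2@97] asks=[#1:3@104]
After op 3 cancel(order #1): fills=none; bids=[#2:2@97] asks=[-]
After op 4 [order #3] market_buy(qty=4): fills=none; bids=[#2:2@97] asks=[-]
After op 5 [order #4] market_sell(qty=6): fills=#2x#4:2@97; bids=[-] asks=[-]
After op 6 [order #5] market_sell(qty=4): fills=none; bids=[-] asks=[-]

Answer: bid=- ask=104
bid=97 ask=104
bid=97 ask=-
bid=97 ask=-
bid=- ask=-
bid=- ask=-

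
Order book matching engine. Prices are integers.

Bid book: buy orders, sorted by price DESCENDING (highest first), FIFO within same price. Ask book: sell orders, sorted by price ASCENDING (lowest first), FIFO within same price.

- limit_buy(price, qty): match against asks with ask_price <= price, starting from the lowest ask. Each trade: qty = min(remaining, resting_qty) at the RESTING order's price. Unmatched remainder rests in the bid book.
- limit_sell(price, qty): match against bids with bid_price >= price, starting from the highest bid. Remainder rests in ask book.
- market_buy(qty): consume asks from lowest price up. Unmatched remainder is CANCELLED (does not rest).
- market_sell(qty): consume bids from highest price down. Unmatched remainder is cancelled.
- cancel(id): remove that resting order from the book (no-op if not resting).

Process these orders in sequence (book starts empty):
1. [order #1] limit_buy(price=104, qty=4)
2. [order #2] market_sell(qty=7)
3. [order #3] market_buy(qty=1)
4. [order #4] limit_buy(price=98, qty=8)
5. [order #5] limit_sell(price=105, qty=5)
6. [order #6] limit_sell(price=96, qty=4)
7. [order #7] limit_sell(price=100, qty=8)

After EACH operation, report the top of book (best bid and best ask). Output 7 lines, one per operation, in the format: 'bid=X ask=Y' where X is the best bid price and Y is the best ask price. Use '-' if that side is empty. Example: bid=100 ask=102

Answer: bid=104 ask=-
bid=- ask=-
bid=- ask=-
bid=98 ask=-
bid=98 ask=105
bid=98 ask=105
bid=98 ask=100

Derivation:
After op 1 [order #1] limit_buy(price=104, qty=4): fills=none; bids=[#1:4@104] asks=[-]
After op 2 [order #2] market_sell(qty=7): fills=#1x#2:4@104; bids=[-] asks=[-]
After op 3 [order #3] market_buy(qty=1): fills=none; bids=[-] asks=[-]
After op 4 [order #4] limit_buy(price=98, qty=8): fills=none; bids=[#4:8@98] asks=[-]
After op 5 [order #5] limit_sell(price=105, qty=5): fills=none; bids=[#4:8@98] asks=[#5:5@105]
After op 6 [order #6] limit_sell(price=96, qty=4): fills=#4x#6:4@98; bids=[#4:4@98] asks=[#5:5@105]
After op 7 [order #7] limit_sell(price=100, qty=8): fills=none; bids=[#4:4@98] asks=[#7:8@100 #5:5@105]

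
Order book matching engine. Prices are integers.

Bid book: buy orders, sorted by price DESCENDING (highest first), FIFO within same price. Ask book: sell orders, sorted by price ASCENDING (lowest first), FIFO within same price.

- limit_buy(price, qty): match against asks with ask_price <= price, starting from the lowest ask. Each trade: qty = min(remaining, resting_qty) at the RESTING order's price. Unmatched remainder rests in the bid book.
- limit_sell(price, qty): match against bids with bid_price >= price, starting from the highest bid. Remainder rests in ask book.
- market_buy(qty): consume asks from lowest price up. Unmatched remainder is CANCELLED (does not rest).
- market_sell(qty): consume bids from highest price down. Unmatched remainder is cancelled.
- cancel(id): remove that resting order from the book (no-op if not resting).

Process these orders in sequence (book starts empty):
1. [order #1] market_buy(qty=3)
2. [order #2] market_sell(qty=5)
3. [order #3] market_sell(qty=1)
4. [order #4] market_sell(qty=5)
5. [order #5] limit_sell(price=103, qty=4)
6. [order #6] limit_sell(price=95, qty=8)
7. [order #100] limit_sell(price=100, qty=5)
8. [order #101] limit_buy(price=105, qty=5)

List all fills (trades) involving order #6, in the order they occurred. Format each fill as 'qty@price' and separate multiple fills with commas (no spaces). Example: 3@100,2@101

Answer: 5@95

Derivation:
After op 1 [order #1] market_buy(qty=3): fills=none; bids=[-] asks=[-]
After op 2 [order #2] market_sell(qty=5): fills=none; bids=[-] asks=[-]
After op 3 [order #3] market_sell(qty=1): fills=none; bids=[-] asks=[-]
After op 4 [order #4] market_sell(qty=5): fills=none; bids=[-] asks=[-]
After op 5 [order #5] limit_sell(price=103, qty=4): fills=none; bids=[-] asks=[#5:4@103]
After op 6 [order #6] limit_sell(price=95, qty=8): fills=none; bids=[-] asks=[#6:8@95 #5:4@103]
After op 7 [order #100] limit_sell(price=100, qty=5): fills=none; bids=[-] asks=[#6:8@95 #100:5@100 #5:4@103]
After op 8 [order #101] limit_buy(price=105, qty=5): fills=#101x#6:5@95; bids=[-] asks=[#6:3@95 #100:5@100 #5:4@103]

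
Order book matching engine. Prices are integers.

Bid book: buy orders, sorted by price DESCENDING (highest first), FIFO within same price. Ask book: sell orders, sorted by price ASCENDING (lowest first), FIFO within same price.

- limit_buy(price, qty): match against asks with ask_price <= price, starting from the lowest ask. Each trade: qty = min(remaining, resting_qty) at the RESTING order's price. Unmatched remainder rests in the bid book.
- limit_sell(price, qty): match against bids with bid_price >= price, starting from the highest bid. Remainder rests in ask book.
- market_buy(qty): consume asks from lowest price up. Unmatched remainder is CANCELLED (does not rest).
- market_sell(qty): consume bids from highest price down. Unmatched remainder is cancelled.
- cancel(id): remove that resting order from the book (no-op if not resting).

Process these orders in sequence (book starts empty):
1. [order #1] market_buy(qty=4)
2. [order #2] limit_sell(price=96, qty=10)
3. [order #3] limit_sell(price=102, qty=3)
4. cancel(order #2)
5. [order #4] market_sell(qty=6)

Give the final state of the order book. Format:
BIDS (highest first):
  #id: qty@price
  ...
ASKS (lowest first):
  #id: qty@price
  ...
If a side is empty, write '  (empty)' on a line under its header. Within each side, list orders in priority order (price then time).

Answer: BIDS (highest first):
  (empty)
ASKS (lowest first):
  #3: 3@102

Derivation:
After op 1 [order #1] market_buy(qty=4): fills=none; bids=[-] asks=[-]
After op 2 [order #2] limit_sell(price=96, qty=10): fills=none; bids=[-] asks=[#2:10@96]
After op 3 [order #3] limit_sell(price=102, qty=3): fills=none; bids=[-] asks=[#2:10@96 #3:3@102]
After op 4 cancel(order #2): fills=none; bids=[-] asks=[#3:3@102]
After op 5 [order #4] market_sell(qty=6): fills=none; bids=[-] asks=[#3:3@102]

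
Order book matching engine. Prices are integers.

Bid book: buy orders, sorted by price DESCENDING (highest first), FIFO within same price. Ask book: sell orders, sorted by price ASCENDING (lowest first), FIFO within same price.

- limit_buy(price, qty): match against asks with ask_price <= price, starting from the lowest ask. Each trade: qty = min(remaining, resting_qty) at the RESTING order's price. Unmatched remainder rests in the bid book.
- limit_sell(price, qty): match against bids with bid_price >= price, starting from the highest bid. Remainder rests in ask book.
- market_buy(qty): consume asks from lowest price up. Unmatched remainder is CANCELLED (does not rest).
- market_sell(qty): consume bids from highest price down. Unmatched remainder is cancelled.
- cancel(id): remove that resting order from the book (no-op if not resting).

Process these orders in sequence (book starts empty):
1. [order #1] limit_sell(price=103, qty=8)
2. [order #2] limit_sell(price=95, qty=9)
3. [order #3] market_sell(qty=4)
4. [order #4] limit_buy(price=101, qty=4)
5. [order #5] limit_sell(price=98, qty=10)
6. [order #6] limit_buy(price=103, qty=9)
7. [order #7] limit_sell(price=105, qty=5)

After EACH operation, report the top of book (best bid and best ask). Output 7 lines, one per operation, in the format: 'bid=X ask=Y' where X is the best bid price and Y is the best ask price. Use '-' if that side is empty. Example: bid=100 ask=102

Answer: bid=- ask=103
bid=- ask=95
bid=- ask=95
bid=- ask=95
bid=- ask=95
bid=- ask=98
bid=- ask=98

Derivation:
After op 1 [order #1] limit_sell(price=103, qty=8): fills=none; bids=[-] asks=[#1:8@103]
After op 2 [order #2] limit_sell(price=95, qty=9): fills=none; bids=[-] asks=[#2:9@95 #1:8@103]
After op 3 [order #3] market_sell(qty=4): fills=none; bids=[-] asks=[#2:9@95 #1:8@103]
After op 4 [order #4] limit_buy(price=101, qty=4): fills=#4x#2:4@95; bids=[-] asks=[#2:5@95 #1:8@103]
After op 5 [order #5] limit_sell(price=98, qty=10): fills=none; bids=[-] asks=[#2:5@95 #5:10@98 #1:8@103]
After op 6 [order #6] limit_buy(price=103, qty=9): fills=#6x#2:5@95 #6x#5:4@98; bids=[-] asks=[#5:6@98 #1:8@103]
After op 7 [order #7] limit_sell(price=105, qty=5): fills=none; bids=[-] asks=[#5:6@98 #1:8@103 #7:5@105]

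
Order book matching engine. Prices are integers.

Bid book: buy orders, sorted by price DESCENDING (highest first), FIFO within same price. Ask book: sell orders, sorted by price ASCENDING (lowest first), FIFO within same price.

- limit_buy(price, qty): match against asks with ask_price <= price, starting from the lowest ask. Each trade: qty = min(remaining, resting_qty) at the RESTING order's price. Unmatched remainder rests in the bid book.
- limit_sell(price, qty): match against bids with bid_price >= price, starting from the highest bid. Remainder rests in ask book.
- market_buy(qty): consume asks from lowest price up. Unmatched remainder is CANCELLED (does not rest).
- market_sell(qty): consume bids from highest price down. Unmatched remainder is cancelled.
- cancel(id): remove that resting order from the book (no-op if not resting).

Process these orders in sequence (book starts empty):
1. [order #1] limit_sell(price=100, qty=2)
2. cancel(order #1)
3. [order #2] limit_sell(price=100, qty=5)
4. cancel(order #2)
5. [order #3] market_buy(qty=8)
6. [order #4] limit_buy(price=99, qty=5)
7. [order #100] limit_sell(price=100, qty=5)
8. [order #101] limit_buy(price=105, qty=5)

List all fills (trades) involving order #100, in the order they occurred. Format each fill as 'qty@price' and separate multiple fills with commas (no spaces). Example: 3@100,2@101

Answer: 5@100

Derivation:
After op 1 [order #1] limit_sell(price=100, qty=2): fills=none; bids=[-] asks=[#1:2@100]
After op 2 cancel(order #1): fills=none; bids=[-] asks=[-]
After op 3 [order #2] limit_sell(price=100, qty=5): fills=none; bids=[-] asks=[#2:5@100]
After op 4 cancel(order #2): fills=none; bids=[-] asks=[-]
After op 5 [order #3] market_buy(qty=8): fills=none; bids=[-] asks=[-]
After op 6 [order #4] limit_buy(price=99, qty=5): fills=none; bids=[#4:5@99] asks=[-]
After op 7 [order #100] limit_sell(price=100, qty=5): fills=none; bids=[#4:5@99] asks=[#100:5@100]
After op 8 [order #101] limit_buy(price=105, qty=5): fills=#101x#100:5@100; bids=[#4:5@99] asks=[-]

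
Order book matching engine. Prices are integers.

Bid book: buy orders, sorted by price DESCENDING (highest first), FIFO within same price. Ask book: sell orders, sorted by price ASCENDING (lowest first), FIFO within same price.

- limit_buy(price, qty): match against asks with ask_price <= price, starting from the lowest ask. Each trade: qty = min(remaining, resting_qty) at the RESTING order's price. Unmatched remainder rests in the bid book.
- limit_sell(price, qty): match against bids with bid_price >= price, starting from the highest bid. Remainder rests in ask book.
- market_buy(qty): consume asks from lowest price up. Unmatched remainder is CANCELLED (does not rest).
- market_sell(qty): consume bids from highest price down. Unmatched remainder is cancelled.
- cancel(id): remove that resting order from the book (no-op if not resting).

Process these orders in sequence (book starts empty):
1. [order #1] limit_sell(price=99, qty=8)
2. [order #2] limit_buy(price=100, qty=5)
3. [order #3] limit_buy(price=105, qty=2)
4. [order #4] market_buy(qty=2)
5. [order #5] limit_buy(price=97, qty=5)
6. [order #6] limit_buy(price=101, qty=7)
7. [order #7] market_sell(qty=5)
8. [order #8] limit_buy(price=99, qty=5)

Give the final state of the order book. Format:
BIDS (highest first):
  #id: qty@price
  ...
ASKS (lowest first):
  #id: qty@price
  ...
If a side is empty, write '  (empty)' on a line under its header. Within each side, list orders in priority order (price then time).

After op 1 [order #1] limit_sell(price=99, qty=8): fills=none; bids=[-] asks=[#1:8@99]
After op 2 [order #2] limit_buy(price=100, qty=5): fills=#2x#1:5@99; bids=[-] asks=[#1:3@99]
After op 3 [order #3] limit_buy(price=105, qty=2): fills=#3x#1:2@99; bids=[-] asks=[#1:1@99]
After op 4 [order #4] market_buy(qty=2): fills=#4x#1:1@99; bids=[-] asks=[-]
After op 5 [order #5] limit_buy(price=97, qty=5): fills=none; bids=[#5:5@97] asks=[-]
After op 6 [order #6] limit_buy(price=101, qty=7): fills=none; bids=[#6:7@101 #5:5@97] asks=[-]
After op 7 [order #7] market_sell(qty=5): fills=#6x#7:5@101; bids=[#6:2@101 #5:5@97] asks=[-]
After op 8 [order #8] limit_buy(price=99, qty=5): fills=none; bids=[#6:2@101 #8:5@99 #5:5@97] asks=[-]

Answer: BIDS (highest first):
  #6: 2@101
  #8: 5@99
  #5: 5@97
ASKS (lowest first):
  (empty)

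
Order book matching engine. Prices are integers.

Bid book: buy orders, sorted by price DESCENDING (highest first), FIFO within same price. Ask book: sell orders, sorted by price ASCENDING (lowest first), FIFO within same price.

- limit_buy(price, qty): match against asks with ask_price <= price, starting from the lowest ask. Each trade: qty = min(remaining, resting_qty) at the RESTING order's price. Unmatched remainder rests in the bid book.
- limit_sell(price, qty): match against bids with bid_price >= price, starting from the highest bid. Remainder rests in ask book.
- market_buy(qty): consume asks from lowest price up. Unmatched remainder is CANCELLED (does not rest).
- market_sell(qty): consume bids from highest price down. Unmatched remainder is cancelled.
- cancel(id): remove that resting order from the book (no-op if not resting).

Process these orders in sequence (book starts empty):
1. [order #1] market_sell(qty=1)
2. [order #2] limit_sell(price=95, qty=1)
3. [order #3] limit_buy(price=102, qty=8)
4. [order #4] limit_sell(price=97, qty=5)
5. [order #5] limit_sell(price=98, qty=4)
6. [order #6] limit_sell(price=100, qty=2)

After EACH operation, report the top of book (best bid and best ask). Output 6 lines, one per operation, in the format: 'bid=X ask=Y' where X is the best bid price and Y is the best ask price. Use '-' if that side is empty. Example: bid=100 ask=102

Answer: bid=- ask=-
bid=- ask=95
bid=102 ask=-
bid=102 ask=-
bid=- ask=98
bid=- ask=98

Derivation:
After op 1 [order #1] market_sell(qty=1): fills=none; bids=[-] asks=[-]
After op 2 [order #2] limit_sell(price=95, qty=1): fills=none; bids=[-] asks=[#2:1@95]
After op 3 [order #3] limit_buy(price=102, qty=8): fills=#3x#2:1@95; bids=[#3:7@102] asks=[-]
After op 4 [order #4] limit_sell(price=97, qty=5): fills=#3x#4:5@102; bids=[#3:2@102] asks=[-]
After op 5 [order #5] limit_sell(price=98, qty=4): fills=#3x#5:2@102; bids=[-] asks=[#5:2@98]
After op 6 [order #6] limit_sell(price=100, qty=2): fills=none; bids=[-] asks=[#5:2@98 #6:2@100]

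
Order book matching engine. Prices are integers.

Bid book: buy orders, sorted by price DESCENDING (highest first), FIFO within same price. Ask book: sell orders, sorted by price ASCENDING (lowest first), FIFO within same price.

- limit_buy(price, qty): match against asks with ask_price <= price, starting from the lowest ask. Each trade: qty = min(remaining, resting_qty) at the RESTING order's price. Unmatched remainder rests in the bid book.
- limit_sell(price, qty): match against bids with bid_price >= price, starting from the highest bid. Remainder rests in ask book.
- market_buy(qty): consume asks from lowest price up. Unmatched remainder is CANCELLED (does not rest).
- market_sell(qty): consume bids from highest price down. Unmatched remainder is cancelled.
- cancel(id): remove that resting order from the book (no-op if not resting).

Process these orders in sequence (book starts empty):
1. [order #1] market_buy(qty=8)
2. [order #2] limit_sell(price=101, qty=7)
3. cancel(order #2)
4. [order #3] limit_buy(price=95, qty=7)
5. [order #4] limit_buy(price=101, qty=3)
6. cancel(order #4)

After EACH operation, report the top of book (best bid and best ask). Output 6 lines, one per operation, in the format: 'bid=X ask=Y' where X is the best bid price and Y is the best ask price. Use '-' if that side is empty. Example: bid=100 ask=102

After op 1 [order #1] market_buy(qty=8): fills=none; bids=[-] asks=[-]
After op 2 [order #2] limit_sell(price=101, qty=7): fills=none; bids=[-] asks=[#2:7@101]
After op 3 cancel(order #2): fills=none; bids=[-] asks=[-]
After op 4 [order #3] limit_buy(price=95, qty=7): fills=none; bids=[#3:7@95] asks=[-]
After op 5 [order #4] limit_buy(price=101, qty=3): fills=none; bids=[#4:3@101 #3:7@95] asks=[-]
After op 6 cancel(order #4): fills=none; bids=[#3:7@95] asks=[-]

Answer: bid=- ask=-
bid=- ask=101
bid=- ask=-
bid=95 ask=-
bid=101 ask=-
bid=95 ask=-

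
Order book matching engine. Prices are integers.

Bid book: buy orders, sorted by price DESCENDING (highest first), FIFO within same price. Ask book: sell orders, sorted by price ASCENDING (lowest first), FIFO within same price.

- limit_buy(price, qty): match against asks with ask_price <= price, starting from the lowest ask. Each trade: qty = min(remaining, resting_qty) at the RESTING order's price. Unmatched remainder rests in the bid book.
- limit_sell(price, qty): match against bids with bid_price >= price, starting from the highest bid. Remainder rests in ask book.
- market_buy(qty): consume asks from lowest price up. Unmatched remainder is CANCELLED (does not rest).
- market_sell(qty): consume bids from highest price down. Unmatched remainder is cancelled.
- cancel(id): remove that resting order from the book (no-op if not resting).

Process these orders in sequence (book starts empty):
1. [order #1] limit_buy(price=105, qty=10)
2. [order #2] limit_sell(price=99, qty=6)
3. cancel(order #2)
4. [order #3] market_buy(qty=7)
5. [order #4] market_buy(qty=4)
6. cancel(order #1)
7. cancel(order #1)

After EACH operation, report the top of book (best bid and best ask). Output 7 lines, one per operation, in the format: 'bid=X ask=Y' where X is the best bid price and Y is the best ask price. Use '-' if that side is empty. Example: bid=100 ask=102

After op 1 [order #1] limit_buy(price=105, qty=10): fills=none; bids=[#1:10@105] asks=[-]
After op 2 [order #2] limit_sell(price=99, qty=6): fills=#1x#2:6@105; bids=[#1:4@105] asks=[-]
After op 3 cancel(order #2): fills=none; bids=[#1:4@105] asks=[-]
After op 4 [order #3] market_buy(qty=7): fills=none; bids=[#1:4@105] asks=[-]
After op 5 [order #4] market_buy(qty=4): fills=none; bids=[#1:4@105] asks=[-]
After op 6 cancel(order #1): fills=none; bids=[-] asks=[-]
After op 7 cancel(order #1): fills=none; bids=[-] asks=[-]

Answer: bid=105 ask=-
bid=105 ask=-
bid=105 ask=-
bid=105 ask=-
bid=105 ask=-
bid=- ask=-
bid=- ask=-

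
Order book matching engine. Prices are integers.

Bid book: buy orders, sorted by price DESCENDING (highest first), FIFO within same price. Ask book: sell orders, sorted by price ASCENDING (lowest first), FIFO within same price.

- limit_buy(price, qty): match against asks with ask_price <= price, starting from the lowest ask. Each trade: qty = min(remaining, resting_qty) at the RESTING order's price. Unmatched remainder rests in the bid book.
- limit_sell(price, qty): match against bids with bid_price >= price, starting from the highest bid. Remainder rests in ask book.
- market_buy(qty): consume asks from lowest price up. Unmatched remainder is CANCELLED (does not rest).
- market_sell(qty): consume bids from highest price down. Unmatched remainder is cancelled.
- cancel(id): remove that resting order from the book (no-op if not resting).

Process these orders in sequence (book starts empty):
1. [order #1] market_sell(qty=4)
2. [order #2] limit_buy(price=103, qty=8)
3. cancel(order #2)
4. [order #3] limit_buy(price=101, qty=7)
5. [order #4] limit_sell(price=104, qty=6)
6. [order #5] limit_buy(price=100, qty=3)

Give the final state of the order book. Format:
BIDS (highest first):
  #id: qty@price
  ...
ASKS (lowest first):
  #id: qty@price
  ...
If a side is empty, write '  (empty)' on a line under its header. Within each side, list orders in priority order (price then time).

Answer: BIDS (highest first):
  #3: 7@101
  #5: 3@100
ASKS (lowest first):
  #4: 6@104

Derivation:
After op 1 [order #1] market_sell(qty=4): fills=none; bids=[-] asks=[-]
After op 2 [order #2] limit_buy(price=103, qty=8): fills=none; bids=[#2:8@103] asks=[-]
After op 3 cancel(order #2): fills=none; bids=[-] asks=[-]
After op 4 [order #3] limit_buy(price=101, qty=7): fills=none; bids=[#3:7@101] asks=[-]
After op 5 [order #4] limit_sell(price=104, qty=6): fills=none; bids=[#3:7@101] asks=[#4:6@104]
After op 6 [order #5] limit_buy(price=100, qty=3): fills=none; bids=[#3:7@101 #5:3@100] asks=[#4:6@104]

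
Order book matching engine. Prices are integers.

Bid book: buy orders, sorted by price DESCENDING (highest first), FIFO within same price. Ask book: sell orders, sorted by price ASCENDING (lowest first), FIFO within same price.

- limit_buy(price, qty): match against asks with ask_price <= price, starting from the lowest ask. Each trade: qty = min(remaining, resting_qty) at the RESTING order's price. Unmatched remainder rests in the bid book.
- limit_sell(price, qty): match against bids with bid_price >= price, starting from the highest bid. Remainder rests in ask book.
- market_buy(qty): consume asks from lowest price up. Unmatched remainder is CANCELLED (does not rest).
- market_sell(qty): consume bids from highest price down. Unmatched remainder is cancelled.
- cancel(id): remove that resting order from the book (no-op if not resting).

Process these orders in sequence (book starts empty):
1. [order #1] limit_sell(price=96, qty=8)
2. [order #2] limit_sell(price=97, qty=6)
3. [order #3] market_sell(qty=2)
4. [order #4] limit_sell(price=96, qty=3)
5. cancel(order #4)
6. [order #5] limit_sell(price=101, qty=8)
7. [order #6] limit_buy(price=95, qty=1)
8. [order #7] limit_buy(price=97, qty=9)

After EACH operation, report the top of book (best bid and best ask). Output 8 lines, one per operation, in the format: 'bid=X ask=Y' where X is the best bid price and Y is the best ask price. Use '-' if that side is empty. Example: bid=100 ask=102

Answer: bid=- ask=96
bid=- ask=96
bid=- ask=96
bid=- ask=96
bid=- ask=96
bid=- ask=96
bid=95 ask=96
bid=95 ask=97

Derivation:
After op 1 [order #1] limit_sell(price=96, qty=8): fills=none; bids=[-] asks=[#1:8@96]
After op 2 [order #2] limit_sell(price=97, qty=6): fills=none; bids=[-] asks=[#1:8@96 #2:6@97]
After op 3 [order #3] market_sell(qty=2): fills=none; bids=[-] asks=[#1:8@96 #2:6@97]
After op 4 [order #4] limit_sell(price=96, qty=3): fills=none; bids=[-] asks=[#1:8@96 #4:3@96 #2:6@97]
After op 5 cancel(order #4): fills=none; bids=[-] asks=[#1:8@96 #2:6@97]
After op 6 [order #5] limit_sell(price=101, qty=8): fills=none; bids=[-] asks=[#1:8@96 #2:6@97 #5:8@101]
After op 7 [order #6] limit_buy(price=95, qty=1): fills=none; bids=[#6:1@95] asks=[#1:8@96 #2:6@97 #5:8@101]
After op 8 [order #7] limit_buy(price=97, qty=9): fills=#7x#1:8@96 #7x#2:1@97; bids=[#6:1@95] asks=[#2:5@97 #5:8@101]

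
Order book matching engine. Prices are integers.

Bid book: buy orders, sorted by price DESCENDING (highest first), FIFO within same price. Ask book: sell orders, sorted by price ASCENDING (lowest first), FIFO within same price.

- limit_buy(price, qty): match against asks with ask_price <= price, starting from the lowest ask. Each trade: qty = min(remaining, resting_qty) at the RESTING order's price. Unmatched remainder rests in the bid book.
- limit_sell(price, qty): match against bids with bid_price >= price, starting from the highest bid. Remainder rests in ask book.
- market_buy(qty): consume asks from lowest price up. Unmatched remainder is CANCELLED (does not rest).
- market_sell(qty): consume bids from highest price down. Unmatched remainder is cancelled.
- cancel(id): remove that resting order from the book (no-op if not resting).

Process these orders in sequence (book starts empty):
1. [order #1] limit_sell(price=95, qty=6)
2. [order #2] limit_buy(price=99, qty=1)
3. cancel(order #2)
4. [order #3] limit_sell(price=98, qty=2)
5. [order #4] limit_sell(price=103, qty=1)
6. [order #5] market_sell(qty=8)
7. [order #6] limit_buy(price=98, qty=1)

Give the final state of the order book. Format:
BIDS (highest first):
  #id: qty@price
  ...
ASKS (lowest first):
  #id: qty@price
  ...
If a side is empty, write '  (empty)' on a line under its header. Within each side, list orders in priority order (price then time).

Answer: BIDS (highest first):
  (empty)
ASKS (lowest first):
  #1: 4@95
  #3: 2@98
  #4: 1@103

Derivation:
After op 1 [order #1] limit_sell(price=95, qty=6): fills=none; bids=[-] asks=[#1:6@95]
After op 2 [order #2] limit_buy(price=99, qty=1): fills=#2x#1:1@95; bids=[-] asks=[#1:5@95]
After op 3 cancel(order #2): fills=none; bids=[-] asks=[#1:5@95]
After op 4 [order #3] limit_sell(price=98, qty=2): fills=none; bids=[-] asks=[#1:5@95 #3:2@98]
After op 5 [order #4] limit_sell(price=103, qty=1): fills=none; bids=[-] asks=[#1:5@95 #3:2@98 #4:1@103]
After op 6 [order #5] market_sell(qty=8): fills=none; bids=[-] asks=[#1:5@95 #3:2@98 #4:1@103]
After op 7 [order #6] limit_buy(price=98, qty=1): fills=#6x#1:1@95; bids=[-] asks=[#1:4@95 #3:2@98 #4:1@103]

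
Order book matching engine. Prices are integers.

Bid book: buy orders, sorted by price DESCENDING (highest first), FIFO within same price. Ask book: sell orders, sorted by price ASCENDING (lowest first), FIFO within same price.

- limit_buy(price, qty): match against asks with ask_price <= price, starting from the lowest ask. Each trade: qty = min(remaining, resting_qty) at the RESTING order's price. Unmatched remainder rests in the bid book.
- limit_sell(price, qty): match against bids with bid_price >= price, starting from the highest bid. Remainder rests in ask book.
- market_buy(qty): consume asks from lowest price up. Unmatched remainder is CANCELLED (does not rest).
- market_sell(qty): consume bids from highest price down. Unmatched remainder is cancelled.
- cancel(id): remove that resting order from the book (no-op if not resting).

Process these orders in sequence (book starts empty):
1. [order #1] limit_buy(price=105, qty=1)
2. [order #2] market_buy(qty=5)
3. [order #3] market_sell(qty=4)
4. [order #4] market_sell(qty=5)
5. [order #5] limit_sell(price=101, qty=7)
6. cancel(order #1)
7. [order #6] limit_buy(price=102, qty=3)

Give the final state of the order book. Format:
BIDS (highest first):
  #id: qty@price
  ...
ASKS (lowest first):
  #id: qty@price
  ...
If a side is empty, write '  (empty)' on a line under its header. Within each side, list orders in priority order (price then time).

After op 1 [order #1] limit_buy(price=105, qty=1): fills=none; bids=[#1:1@105] asks=[-]
After op 2 [order #2] market_buy(qty=5): fills=none; bids=[#1:1@105] asks=[-]
After op 3 [order #3] market_sell(qty=4): fills=#1x#3:1@105; bids=[-] asks=[-]
After op 4 [order #4] market_sell(qty=5): fills=none; bids=[-] asks=[-]
After op 5 [order #5] limit_sell(price=101, qty=7): fills=none; bids=[-] asks=[#5:7@101]
After op 6 cancel(order #1): fills=none; bids=[-] asks=[#5:7@101]
After op 7 [order #6] limit_buy(price=102, qty=3): fills=#6x#5:3@101; bids=[-] asks=[#5:4@101]

Answer: BIDS (highest first):
  (empty)
ASKS (lowest first):
  #5: 4@101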